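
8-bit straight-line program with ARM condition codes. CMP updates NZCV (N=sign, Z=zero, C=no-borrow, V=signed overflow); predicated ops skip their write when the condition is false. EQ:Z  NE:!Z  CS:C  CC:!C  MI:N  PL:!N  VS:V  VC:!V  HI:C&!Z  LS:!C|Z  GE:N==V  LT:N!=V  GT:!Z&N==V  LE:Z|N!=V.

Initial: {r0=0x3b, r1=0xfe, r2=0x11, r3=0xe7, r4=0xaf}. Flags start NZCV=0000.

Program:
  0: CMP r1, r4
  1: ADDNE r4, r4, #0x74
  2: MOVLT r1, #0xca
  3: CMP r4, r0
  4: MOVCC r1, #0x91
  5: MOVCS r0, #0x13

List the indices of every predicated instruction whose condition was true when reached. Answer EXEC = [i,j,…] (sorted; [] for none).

EXEC = [1,4]

[0] flags=0010 → (cmp)
[1] flags=0010 NE?T → r4=0x23
[2] flags=0010 LT?F → skip
[3] flags=1000 → (cmp)
[4] flags=1000 CC?T → r1=0x91
[5] flags=1000 CS?F → skip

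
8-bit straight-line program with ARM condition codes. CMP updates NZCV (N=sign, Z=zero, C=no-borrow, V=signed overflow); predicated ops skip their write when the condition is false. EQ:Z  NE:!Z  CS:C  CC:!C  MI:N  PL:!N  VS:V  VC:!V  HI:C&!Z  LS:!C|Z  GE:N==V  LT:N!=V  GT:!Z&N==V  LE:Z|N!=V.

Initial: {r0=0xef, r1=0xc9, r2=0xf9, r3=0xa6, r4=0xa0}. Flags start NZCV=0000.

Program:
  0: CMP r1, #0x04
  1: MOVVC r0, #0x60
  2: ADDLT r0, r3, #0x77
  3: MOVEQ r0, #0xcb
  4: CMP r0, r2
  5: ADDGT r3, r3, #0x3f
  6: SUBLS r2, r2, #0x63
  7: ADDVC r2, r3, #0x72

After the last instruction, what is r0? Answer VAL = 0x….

[0] flags=1010 → (cmp)
[1] flags=1010 VC?T → r0=0x60
[2] flags=1010 LT?T → r0=0x1d
[3] flags=1010 EQ?F → skip
[4] flags=0000 → (cmp)
[5] flags=0000 GT?T → r3=0xe5
[6] flags=0000 LS?T → r2=0x96
[7] flags=0000 VC?T → r2=0x57

VAL = 0x1d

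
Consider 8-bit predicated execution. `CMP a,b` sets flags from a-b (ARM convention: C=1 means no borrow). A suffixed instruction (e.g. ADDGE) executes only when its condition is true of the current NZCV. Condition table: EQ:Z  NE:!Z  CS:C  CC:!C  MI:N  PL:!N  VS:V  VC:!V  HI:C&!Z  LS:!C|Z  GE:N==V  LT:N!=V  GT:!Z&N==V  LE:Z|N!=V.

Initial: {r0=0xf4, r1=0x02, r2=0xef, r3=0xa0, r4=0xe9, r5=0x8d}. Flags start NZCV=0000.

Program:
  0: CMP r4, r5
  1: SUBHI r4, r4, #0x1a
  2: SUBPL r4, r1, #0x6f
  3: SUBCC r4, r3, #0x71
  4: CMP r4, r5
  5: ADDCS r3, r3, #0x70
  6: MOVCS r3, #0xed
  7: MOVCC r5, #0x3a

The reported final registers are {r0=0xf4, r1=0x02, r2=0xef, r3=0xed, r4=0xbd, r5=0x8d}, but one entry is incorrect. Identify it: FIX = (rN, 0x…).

FIX = (r4, 0x93)

[0] flags=0010 → (cmp)
[1] flags=0010 HI?T → r4=0xcf
[2] flags=0010 PL?T → r4=0x93
[3] flags=0010 CC?F → skip
[4] flags=0010 → (cmp)
[5] flags=0010 CS?T → r3=0x10
[6] flags=0010 CS?T → r3=0xed
[7] flags=0010 CC?F → skip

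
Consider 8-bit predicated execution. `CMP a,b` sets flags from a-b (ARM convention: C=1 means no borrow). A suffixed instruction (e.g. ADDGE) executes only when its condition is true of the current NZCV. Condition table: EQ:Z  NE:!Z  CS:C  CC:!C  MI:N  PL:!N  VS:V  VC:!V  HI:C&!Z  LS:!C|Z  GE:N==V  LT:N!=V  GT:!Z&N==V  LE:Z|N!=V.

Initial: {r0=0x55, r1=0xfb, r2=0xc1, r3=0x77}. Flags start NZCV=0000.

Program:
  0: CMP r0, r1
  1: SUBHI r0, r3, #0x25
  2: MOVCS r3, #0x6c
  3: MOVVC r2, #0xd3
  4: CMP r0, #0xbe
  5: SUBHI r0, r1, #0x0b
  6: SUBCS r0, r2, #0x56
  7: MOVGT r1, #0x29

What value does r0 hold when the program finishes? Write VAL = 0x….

VAL = 0x55

[0] flags=0000 → (cmp)
[1] flags=0000 HI?F → skip
[2] flags=0000 CS?F → skip
[3] flags=0000 VC?T → r2=0xd3
[4] flags=1001 → (cmp)
[5] flags=1001 HI?F → skip
[6] flags=1001 CS?F → skip
[7] flags=1001 GT?T → r1=0x29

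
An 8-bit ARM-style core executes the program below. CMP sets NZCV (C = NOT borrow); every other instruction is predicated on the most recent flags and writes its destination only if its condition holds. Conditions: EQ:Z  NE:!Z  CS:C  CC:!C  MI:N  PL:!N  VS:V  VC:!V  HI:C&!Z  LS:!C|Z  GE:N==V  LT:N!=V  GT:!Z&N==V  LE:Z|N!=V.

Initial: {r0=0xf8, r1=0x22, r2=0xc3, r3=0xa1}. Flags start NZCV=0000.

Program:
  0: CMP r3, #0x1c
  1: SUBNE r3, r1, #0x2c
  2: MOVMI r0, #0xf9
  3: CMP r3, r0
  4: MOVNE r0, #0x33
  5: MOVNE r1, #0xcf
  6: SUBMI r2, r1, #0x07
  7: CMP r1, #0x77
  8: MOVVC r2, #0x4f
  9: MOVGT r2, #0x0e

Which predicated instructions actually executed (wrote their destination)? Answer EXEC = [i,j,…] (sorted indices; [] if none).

EXEC = [1,2,4,5,6]

[0] flags=1010 → (cmp)
[1] flags=1010 NE?T → r3=0xf6
[2] flags=1010 MI?T → r0=0xf9
[3] flags=1000 → (cmp)
[4] flags=1000 NE?T → r0=0x33
[5] flags=1000 NE?T → r1=0xcf
[6] flags=1000 MI?T → r2=0xc8
[7] flags=0011 → (cmp)
[8] flags=0011 VC?F → skip
[9] flags=0011 GT?F → skip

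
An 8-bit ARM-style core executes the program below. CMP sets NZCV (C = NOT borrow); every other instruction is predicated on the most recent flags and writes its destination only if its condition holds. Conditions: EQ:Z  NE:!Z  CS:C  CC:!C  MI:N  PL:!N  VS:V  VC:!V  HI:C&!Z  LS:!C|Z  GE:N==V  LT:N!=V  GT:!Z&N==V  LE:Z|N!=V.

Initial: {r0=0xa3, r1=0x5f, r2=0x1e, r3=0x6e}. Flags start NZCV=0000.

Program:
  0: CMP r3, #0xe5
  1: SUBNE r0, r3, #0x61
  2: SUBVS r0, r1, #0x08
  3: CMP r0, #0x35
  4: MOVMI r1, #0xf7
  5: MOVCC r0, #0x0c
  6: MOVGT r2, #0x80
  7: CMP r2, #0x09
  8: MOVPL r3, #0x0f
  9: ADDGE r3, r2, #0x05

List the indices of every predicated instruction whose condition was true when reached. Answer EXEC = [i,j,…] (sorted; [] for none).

EXEC = [1,2,6,8]

[0] flags=1001 → (cmp)
[1] flags=1001 NE?T → r0=0x0d
[2] flags=1001 VS?T → r0=0x57
[3] flags=0010 → (cmp)
[4] flags=0010 MI?F → skip
[5] flags=0010 CC?F → skip
[6] flags=0010 GT?T → r2=0x80
[7] flags=0011 → (cmp)
[8] flags=0011 PL?T → r3=0x0f
[9] flags=0011 GE?F → skip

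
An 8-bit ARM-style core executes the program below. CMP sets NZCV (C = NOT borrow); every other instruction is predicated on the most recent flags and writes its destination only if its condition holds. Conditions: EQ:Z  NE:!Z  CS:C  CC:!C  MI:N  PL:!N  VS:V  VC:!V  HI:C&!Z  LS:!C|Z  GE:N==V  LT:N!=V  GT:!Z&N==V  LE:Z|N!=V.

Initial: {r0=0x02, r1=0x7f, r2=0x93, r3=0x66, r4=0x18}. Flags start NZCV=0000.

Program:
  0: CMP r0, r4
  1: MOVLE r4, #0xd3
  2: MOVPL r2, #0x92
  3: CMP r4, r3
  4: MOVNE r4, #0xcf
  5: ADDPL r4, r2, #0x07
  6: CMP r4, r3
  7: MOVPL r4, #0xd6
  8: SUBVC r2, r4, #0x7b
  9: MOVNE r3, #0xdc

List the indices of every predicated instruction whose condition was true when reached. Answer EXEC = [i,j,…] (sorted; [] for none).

0: ✓ CMP  NZCV=1000
1: ✓ MOVLE  r4←0xd3
2: · MOVPL
3: ✓ CMP  NZCV=0011
4: ✓ MOVNE  r4←0xcf
5: ✓ ADDPL  r4←0x9a
6: ✓ CMP  NZCV=0011
7: ✓ MOVPL  r4←0xd6
8: · SUBVC
9: ✓ MOVNE  r3←0xdc

EXEC = [1,4,5,7,9]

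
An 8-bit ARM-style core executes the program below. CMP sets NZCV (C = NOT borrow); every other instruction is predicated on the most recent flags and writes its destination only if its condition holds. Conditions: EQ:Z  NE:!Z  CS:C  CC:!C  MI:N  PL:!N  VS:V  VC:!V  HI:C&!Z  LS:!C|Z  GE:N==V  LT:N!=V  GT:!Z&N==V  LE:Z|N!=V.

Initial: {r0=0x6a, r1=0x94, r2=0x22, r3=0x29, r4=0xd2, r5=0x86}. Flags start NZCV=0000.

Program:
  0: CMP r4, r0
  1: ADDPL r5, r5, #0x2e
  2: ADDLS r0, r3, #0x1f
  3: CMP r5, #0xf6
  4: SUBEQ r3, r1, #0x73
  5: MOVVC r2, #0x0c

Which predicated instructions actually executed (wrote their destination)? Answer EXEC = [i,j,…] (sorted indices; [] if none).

EXEC = [1,5]

[0] flags=0011 → (cmp)
[1] flags=0011 PL?T → r5=0xb4
[2] flags=0011 LS?F → skip
[3] flags=1000 → (cmp)
[4] flags=1000 EQ?F → skip
[5] flags=1000 VC?T → r2=0x0c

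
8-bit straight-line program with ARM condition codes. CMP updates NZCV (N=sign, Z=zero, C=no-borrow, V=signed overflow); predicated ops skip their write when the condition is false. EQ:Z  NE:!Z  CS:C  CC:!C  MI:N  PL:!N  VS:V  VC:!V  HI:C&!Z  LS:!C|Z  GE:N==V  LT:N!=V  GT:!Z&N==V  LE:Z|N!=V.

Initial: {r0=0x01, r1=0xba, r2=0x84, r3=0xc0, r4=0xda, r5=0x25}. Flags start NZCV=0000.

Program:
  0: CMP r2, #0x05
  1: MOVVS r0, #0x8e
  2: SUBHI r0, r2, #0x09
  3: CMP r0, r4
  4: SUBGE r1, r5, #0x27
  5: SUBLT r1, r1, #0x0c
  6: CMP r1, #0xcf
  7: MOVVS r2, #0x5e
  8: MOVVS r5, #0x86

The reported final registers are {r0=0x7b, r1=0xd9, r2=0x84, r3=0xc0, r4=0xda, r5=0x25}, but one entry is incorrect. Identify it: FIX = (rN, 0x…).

[0] flags=0011 → (cmp)
[1] flags=0011 VS?T → r0=0x8e
[2] flags=0011 HI?T → r0=0x7b
[3] flags=1001 → (cmp)
[4] flags=1001 GE?T → r1=0xfe
[5] flags=1001 LT?F → skip
[6] flags=0010 → (cmp)
[7] flags=0010 VS?F → skip
[8] flags=0010 VS?F → skip

FIX = (r1, 0xfe)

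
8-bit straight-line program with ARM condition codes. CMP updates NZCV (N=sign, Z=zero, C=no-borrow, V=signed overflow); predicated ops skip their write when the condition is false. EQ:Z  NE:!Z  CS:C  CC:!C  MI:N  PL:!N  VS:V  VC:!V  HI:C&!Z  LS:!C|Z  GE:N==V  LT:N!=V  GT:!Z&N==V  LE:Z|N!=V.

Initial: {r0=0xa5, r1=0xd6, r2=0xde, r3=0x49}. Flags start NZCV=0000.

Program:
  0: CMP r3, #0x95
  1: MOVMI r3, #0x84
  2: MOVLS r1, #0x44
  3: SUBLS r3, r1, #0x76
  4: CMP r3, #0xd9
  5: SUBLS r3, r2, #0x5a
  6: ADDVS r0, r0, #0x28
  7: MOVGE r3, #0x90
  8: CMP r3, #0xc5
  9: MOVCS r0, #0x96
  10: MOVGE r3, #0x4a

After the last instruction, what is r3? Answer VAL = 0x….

0: ✓ CMP  NZCV=1001
1: ✓ MOVMI  r3←0x84
2: ✓ MOVLS  r1←0x44
3: ✓ SUBLS  r3←0xce
4: ✓ CMP  NZCV=1000
5: ✓ SUBLS  r3←0x84
6: · ADDVS
7: · MOVGE
8: ✓ CMP  NZCV=1000
9: · MOVCS
10: · MOVGE

VAL = 0x84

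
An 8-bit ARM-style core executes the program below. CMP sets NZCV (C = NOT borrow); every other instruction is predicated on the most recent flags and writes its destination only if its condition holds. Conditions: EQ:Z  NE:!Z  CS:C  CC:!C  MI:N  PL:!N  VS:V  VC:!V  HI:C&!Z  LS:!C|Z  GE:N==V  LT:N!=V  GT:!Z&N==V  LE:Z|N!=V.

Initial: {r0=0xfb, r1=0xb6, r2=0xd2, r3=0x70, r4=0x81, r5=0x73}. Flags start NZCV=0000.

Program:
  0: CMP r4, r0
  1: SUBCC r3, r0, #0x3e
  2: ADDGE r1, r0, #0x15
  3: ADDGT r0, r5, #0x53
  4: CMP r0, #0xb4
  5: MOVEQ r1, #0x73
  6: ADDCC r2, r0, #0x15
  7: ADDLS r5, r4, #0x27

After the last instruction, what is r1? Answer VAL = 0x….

VAL = 0xb6

[0] flags=1000 → (cmp)
[1] flags=1000 CC?T → r3=0xbd
[2] flags=1000 GE?F → skip
[3] flags=1000 GT?F → skip
[4] flags=0010 → (cmp)
[5] flags=0010 EQ?F → skip
[6] flags=0010 CC?F → skip
[7] flags=0010 LS?F → skip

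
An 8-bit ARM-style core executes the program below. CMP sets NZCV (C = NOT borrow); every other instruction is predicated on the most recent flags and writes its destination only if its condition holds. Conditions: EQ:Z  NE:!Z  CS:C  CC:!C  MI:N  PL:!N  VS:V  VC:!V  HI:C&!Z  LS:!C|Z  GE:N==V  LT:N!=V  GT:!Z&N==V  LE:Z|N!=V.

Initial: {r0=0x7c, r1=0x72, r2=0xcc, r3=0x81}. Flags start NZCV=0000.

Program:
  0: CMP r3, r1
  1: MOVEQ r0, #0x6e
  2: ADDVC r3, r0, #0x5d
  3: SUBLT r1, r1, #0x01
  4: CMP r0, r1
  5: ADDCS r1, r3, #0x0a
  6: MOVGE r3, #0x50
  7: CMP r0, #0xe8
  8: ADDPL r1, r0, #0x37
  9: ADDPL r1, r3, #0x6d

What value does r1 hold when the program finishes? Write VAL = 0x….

VAL = 0x8b

0: ✓ CMP  NZCV=0011
1: · MOVEQ
2: · ADDVC
3: ✓ SUBLT  r1←0x71
4: ✓ CMP  NZCV=0010
5: ✓ ADDCS  r1←0x8b
6: ✓ MOVGE  r3←0x50
7: ✓ CMP  NZCV=1001
8: · ADDPL
9: · ADDPL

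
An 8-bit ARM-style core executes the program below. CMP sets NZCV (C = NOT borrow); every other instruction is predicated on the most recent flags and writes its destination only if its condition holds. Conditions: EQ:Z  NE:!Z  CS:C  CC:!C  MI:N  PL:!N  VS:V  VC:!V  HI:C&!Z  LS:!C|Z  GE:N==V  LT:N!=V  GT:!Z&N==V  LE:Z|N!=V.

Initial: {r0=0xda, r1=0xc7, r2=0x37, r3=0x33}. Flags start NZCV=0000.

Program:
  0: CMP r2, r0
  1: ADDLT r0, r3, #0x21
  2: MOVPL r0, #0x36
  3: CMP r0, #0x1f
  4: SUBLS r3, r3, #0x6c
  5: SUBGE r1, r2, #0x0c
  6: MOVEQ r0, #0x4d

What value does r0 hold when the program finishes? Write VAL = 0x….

0: ✓ CMP  NZCV=0000
1: · ADDLT
2: ✓ MOVPL  r0←0x36
3: ✓ CMP  NZCV=0010
4: · SUBLS
5: ✓ SUBGE  r1←0x2b
6: · MOVEQ

VAL = 0x36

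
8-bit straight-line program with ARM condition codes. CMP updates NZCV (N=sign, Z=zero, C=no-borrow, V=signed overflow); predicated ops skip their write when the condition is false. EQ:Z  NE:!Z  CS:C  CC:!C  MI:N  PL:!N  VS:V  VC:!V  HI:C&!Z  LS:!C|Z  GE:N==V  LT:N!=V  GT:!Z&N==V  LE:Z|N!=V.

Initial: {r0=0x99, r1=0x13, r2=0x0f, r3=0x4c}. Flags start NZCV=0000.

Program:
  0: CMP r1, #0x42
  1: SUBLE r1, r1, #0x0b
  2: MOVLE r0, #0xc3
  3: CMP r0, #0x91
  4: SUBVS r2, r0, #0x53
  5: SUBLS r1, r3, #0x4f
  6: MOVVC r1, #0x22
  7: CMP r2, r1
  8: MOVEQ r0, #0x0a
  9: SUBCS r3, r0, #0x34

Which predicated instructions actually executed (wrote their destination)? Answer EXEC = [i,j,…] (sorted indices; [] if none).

EXEC = [1,2,6]

[0] flags=1000 → (cmp)
[1] flags=1000 LE?T → r1=0x08
[2] flags=1000 LE?T → r0=0xc3
[3] flags=0010 → (cmp)
[4] flags=0010 VS?F → skip
[5] flags=0010 LS?F → skip
[6] flags=0010 VC?T → r1=0x22
[7] flags=1000 → (cmp)
[8] flags=1000 EQ?F → skip
[9] flags=1000 CS?F → skip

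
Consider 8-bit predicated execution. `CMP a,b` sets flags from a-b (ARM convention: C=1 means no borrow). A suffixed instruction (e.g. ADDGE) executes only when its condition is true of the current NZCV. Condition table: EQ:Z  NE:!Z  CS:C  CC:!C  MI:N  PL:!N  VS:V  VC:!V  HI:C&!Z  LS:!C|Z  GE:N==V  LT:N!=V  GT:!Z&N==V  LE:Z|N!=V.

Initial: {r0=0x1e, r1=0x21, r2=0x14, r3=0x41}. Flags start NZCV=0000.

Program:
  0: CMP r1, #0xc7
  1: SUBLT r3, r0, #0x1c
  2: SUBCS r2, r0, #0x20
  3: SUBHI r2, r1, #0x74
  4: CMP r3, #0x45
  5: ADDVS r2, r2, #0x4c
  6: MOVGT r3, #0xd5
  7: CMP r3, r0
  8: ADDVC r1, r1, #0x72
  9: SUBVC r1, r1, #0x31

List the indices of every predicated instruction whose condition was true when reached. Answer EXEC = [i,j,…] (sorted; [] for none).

EXEC = [8,9]

0: ✓ CMP  NZCV=0000
1: · SUBLT
2: · SUBCS
3: · SUBHI
4: ✓ CMP  NZCV=1000
5: · ADDVS
6: · MOVGT
7: ✓ CMP  NZCV=0010
8: ✓ ADDVC  r1←0x93
9: ✓ SUBVC  r1←0x62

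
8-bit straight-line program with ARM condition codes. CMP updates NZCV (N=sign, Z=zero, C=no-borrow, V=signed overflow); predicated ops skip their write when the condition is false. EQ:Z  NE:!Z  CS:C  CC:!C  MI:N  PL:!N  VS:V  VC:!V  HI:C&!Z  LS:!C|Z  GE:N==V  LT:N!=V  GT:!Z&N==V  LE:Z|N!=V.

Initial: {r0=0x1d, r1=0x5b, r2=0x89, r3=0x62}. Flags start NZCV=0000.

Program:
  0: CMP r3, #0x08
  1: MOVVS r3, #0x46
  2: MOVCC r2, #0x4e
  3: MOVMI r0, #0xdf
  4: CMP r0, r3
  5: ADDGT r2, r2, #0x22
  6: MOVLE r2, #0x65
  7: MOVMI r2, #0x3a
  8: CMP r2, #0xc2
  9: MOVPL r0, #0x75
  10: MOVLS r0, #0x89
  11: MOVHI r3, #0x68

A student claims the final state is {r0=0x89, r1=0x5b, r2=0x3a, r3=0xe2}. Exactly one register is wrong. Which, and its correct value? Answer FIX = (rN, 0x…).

FIX = (r3, 0x62)

[0] flags=0010 → (cmp)
[1] flags=0010 VS?F → skip
[2] flags=0010 CC?F → skip
[3] flags=0010 MI?F → skip
[4] flags=1000 → (cmp)
[5] flags=1000 GT?F → skip
[6] flags=1000 LE?T → r2=0x65
[7] flags=1000 MI?T → r2=0x3a
[8] flags=0000 → (cmp)
[9] flags=0000 PL?T → r0=0x75
[10] flags=0000 LS?T → r0=0x89
[11] flags=0000 HI?F → skip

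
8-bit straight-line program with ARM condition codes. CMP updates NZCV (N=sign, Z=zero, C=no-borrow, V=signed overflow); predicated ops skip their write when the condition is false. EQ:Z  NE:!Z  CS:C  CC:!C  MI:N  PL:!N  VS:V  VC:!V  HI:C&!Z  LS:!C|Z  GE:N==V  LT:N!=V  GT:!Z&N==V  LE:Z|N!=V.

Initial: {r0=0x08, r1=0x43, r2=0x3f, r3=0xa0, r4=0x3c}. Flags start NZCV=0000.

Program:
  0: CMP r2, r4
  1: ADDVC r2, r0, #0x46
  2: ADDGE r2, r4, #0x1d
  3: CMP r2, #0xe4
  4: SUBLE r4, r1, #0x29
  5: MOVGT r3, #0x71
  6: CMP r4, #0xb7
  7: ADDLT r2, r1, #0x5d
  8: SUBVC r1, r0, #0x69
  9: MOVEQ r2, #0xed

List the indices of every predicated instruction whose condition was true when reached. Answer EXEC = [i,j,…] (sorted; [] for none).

EXEC = [1,2,5]

[0] flags=0010 → (cmp)
[1] flags=0010 VC?T → r2=0x4e
[2] flags=0010 GE?T → r2=0x59
[3] flags=0000 → (cmp)
[4] flags=0000 LE?F → skip
[5] flags=0000 GT?T → r3=0x71
[6] flags=1001 → (cmp)
[7] flags=1001 LT?F → skip
[8] flags=1001 VC?F → skip
[9] flags=1001 EQ?F → skip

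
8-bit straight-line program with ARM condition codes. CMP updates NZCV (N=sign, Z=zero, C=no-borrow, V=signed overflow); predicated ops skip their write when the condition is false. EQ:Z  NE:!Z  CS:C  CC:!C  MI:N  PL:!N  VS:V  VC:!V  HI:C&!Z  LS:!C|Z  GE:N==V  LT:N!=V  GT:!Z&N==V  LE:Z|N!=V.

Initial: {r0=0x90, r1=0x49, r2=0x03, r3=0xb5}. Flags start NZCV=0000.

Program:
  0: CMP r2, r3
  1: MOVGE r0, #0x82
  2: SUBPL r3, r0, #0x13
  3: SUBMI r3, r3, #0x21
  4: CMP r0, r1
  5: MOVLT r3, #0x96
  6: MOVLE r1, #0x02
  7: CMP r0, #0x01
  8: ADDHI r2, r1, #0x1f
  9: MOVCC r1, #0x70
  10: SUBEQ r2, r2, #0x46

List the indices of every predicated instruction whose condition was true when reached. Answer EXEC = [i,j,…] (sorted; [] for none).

EXEC = [1,2,5,6,8]

0: ✓ CMP  NZCV=0000
1: ✓ MOVGE  r0←0x82
2: ✓ SUBPL  r3←0x6f
3: · SUBMI
4: ✓ CMP  NZCV=0011
5: ✓ MOVLT  r3←0x96
6: ✓ MOVLE  r1←0x02
7: ✓ CMP  NZCV=1010
8: ✓ ADDHI  r2←0x21
9: · MOVCC
10: · SUBEQ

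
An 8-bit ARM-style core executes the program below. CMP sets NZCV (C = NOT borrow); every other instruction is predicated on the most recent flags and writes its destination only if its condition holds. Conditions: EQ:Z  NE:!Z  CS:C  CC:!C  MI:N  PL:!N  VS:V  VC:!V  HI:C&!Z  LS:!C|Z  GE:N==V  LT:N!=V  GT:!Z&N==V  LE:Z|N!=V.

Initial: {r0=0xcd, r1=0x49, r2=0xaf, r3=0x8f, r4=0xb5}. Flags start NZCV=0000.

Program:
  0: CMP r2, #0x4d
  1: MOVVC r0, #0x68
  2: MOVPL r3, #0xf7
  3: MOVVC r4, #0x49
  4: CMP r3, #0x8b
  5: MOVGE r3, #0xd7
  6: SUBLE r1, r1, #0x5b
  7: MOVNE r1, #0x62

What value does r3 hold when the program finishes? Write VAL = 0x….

[0] flags=0011 → (cmp)
[1] flags=0011 VC?F → skip
[2] flags=0011 PL?T → r3=0xf7
[3] flags=0011 VC?F → skip
[4] flags=0010 → (cmp)
[5] flags=0010 GE?T → r3=0xd7
[6] flags=0010 LE?F → skip
[7] flags=0010 NE?T → r1=0x62

VAL = 0xd7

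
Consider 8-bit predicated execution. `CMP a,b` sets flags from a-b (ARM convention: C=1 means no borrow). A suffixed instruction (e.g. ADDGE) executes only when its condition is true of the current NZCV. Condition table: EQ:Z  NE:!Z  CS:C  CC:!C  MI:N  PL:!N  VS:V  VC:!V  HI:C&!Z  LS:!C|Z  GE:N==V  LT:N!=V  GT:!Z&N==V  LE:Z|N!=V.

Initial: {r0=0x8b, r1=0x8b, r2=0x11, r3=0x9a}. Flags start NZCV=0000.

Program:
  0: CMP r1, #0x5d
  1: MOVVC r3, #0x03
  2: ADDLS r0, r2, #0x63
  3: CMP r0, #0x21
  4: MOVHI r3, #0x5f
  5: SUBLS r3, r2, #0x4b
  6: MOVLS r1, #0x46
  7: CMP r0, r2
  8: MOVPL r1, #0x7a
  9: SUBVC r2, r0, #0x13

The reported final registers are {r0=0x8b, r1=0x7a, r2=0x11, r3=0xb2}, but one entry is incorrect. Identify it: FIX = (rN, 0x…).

0: ✓ CMP  NZCV=0011
1: · MOVVC
2: · ADDLS
3: ✓ CMP  NZCV=0011
4: ✓ MOVHI  r3←0x5f
5: · SUBLS
6: · MOVLS
7: ✓ CMP  NZCV=0011
8: ✓ MOVPL  r1←0x7a
9: · SUBVC

FIX = (r3, 0x5f)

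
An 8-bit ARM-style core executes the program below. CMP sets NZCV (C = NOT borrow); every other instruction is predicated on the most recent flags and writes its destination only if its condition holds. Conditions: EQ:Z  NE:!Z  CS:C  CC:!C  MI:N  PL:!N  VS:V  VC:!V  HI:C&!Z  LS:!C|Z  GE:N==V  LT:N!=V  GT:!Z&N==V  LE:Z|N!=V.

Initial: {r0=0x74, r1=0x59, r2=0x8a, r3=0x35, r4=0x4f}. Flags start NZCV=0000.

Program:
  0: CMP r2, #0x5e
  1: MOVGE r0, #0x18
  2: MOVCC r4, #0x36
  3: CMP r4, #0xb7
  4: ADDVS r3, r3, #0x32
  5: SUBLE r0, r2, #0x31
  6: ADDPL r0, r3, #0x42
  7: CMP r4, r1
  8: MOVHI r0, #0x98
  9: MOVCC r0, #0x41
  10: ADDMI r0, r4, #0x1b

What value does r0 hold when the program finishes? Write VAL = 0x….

VAL = 0x6a

[0] flags=0011 → (cmp)
[1] flags=0011 GE?F → skip
[2] flags=0011 CC?F → skip
[3] flags=1001 → (cmp)
[4] flags=1001 VS?T → r3=0x67
[5] flags=1001 LE?F → skip
[6] flags=1001 PL?F → skip
[7] flags=1000 → (cmp)
[8] flags=1000 HI?F → skip
[9] flags=1000 CC?T → r0=0x41
[10] flags=1000 MI?T → r0=0x6a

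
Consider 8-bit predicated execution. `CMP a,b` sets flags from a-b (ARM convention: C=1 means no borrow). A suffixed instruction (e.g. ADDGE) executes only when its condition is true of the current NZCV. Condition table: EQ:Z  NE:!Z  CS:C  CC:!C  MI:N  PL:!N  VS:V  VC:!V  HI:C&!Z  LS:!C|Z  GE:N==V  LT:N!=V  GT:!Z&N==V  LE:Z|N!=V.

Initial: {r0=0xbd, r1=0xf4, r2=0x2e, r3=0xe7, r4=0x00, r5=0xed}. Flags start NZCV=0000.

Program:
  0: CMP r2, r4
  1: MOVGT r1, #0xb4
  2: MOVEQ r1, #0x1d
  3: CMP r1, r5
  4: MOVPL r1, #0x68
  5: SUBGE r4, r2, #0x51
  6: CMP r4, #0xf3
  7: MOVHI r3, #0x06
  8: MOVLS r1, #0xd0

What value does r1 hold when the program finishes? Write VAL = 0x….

[0] flags=0010 → (cmp)
[1] flags=0010 GT?T → r1=0xb4
[2] flags=0010 EQ?F → skip
[3] flags=1000 → (cmp)
[4] flags=1000 PL?F → skip
[5] flags=1000 GE?F → skip
[6] flags=0000 → (cmp)
[7] flags=0000 HI?F → skip
[8] flags=0000 LS?T → r1=0xd0

VAL = 0xd0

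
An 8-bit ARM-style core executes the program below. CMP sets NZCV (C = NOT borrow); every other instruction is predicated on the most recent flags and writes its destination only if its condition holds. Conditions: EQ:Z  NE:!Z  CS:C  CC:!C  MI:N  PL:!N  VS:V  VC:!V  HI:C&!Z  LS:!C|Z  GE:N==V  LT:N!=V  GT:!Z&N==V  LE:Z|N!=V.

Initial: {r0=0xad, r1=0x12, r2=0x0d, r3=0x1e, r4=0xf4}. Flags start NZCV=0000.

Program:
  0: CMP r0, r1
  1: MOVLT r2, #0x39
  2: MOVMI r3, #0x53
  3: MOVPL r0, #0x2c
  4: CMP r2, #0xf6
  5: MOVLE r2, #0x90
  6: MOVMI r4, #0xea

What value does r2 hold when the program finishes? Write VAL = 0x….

VAL = 0x39

0: ✓ CMP  NZCV=1010
1: ✓ MOVLT  r2←0x39
2: ✓ MOVMI  r3←0x53
3: · MOVPL
4: ✓ CMP  NZCV=0000
5: · MOVLE
6: · MOVMI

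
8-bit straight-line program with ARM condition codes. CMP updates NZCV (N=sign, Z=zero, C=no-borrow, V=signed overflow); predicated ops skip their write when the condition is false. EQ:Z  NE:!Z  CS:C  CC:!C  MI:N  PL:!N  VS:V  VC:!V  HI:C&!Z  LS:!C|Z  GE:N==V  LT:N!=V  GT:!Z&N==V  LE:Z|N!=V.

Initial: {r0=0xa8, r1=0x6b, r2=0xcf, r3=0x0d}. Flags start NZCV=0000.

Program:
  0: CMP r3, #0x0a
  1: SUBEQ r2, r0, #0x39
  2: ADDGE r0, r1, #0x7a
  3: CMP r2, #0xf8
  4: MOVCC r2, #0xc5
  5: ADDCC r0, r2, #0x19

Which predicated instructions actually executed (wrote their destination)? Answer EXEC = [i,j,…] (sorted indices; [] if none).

[0] flags=0010 → (cmp)
[1] flags=0010 EQ?F → skip
[2] flags=0010 GE?T → r0=0xe5
[3] flags=1000 → (cmp)
[4] flags=1000 CC?T → r2=0xc5
[5] flags=1000 CC?T → r0=0xde

EXEC = [2,4,5]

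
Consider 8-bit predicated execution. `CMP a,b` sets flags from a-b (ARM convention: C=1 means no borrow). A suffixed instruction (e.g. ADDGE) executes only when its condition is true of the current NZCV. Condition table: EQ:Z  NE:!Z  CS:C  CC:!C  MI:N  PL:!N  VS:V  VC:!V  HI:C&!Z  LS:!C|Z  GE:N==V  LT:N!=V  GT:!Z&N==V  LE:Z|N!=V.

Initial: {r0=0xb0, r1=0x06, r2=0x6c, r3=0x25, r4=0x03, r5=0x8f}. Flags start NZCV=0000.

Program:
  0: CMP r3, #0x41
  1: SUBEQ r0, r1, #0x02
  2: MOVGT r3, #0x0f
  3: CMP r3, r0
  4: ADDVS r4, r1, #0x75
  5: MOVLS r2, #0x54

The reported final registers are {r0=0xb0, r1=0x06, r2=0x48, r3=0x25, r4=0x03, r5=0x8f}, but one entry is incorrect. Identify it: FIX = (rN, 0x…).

[0] flags=1000 → (cmp)
[1] flags=1000 EQ?F → skip
[2] flags=1000 GT?F → skip
[3] flags=0000 → (cmp)
[4] flags=0000 VS?F → skip
[5] flags=0000 LS?T → r2=0x54

FIX = (r2, 0x54)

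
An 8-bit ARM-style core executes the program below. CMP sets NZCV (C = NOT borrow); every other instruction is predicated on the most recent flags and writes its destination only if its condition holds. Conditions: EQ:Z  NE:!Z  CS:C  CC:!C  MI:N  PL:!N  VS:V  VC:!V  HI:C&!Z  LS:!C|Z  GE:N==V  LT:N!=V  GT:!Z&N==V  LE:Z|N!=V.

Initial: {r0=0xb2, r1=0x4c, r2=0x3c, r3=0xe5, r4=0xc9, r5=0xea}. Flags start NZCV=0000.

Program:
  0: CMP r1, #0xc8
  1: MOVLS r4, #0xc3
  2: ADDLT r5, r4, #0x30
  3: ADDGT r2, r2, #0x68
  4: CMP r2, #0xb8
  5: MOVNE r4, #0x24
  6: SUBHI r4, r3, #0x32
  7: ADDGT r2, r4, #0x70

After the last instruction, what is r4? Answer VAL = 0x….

0: ✓ CMP  NZCV=1001
1: ✓ MOVLS  r4←0xc3
2: · ADDLT
3: ✓ ADDGT  r2←0xa4
4: ✓ CMP  NZCV=1000
5: ✓ MOVNE  r4←0x24
6: · SUBHI
7: · ADDGT

VAL = 0x24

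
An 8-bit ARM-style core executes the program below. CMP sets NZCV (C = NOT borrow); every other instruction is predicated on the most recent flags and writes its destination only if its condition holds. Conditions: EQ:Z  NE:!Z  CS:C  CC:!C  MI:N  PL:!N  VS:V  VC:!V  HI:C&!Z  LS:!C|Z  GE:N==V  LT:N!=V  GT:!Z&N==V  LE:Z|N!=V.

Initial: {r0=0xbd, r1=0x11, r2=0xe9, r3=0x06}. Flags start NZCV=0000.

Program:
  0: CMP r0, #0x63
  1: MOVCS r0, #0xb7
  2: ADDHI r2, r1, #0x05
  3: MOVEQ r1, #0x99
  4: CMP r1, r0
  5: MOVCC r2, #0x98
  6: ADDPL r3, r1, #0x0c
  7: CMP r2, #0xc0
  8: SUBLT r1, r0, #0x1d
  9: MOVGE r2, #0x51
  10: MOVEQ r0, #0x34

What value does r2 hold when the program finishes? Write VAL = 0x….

0: ✓ CMP  NZCV=0011
1: ✓ MOVCS  r0←0xb7
2: ✓ ADDHI  r2←0x16
3: · MOVEQ
4: ✓ CMP  NZCV=0000
5: ✓ MOVCC  r2←0x98
6: ✓ ADDPL  r3←0x1d
7: ✓ CMP  NZCV=1000
8: ✓ SUBLT  r1←0x9a
9: · MOVGE
10: · MOVEQ

VAL = 0x98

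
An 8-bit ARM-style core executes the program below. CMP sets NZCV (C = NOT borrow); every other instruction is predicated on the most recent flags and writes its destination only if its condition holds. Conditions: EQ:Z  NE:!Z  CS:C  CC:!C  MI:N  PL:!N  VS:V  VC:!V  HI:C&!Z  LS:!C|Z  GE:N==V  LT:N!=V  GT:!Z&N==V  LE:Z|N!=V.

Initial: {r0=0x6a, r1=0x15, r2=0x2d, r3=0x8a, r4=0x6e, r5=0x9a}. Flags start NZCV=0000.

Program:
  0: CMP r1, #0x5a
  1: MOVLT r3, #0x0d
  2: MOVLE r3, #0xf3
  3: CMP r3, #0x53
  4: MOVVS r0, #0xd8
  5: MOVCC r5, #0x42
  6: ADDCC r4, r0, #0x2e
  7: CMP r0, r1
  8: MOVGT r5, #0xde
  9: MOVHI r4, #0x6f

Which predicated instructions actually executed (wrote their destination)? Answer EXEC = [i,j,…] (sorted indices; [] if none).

0: ✓ CMP  NZCV=1000
1: ✓ MOVLT  r3←0x0d
2: ✓ MOVLE  r3←0xf3
3: ✓ CMP  NZCV=1010
4: · MOVVS
5: · MOVCC
6: · ADDCC
7: ✓ CMP  NZCV=0010
8: ✓ MOVGT  r5←0xde
9: ✓ MOVHI  r4←0x6f

EXEC = [1,2,8,9]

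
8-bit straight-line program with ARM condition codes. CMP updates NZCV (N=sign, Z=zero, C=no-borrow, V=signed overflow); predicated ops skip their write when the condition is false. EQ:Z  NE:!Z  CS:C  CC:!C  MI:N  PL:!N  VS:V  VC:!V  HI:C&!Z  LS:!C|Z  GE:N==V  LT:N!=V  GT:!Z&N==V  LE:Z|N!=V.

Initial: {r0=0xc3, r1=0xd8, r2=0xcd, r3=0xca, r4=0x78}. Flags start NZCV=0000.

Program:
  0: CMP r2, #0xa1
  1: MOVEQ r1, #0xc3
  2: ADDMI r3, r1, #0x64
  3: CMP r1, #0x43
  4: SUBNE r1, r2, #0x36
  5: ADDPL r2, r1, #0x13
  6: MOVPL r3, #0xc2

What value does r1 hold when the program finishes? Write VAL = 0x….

[0] flags=0010 → (cmp)
[1] flags=0010 EQ?F → skip
[2] flags=0010 MI?F → skip
[3] flags=1010 → (cmp)
[4] flags=1010 NE?T → r1=0x97
[5] flags=1010 PL?F → skip
[6] flags=1010 PL?F → skip

VAL = 0x97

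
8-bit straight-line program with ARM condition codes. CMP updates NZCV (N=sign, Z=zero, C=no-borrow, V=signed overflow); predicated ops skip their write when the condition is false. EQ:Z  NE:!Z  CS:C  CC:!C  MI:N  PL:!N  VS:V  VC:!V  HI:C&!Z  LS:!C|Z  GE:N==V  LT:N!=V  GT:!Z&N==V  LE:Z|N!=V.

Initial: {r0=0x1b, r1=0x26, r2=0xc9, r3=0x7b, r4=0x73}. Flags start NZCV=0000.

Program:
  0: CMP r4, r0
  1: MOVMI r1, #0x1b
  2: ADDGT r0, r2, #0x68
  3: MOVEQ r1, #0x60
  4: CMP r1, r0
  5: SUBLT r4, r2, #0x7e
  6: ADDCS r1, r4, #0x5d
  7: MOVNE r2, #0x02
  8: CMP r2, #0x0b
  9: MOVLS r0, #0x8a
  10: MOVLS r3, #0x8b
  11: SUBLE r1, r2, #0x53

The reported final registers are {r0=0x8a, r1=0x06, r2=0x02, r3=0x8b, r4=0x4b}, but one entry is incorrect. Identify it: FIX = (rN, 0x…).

0: ✓ CMP  NZCV=0010
1: · MOVMI
2: ✓ ADDGT  r0←0x31
3: · MOVEQ
4: ✓ CMP  NZCV=1000
5: ✓ SUBLT  r4←0x4b
6: · ADDCS
7: ✓ MOVNE  r2←0x02
8: ✓ CMP  NZCV=1000
9: ✓ MOVLS  r0←0x8a
10: ✓ MOVLS  r3←0x8b
11: ✓ SUBLE  r1←0xaf

FIX = (r1, 0xaf)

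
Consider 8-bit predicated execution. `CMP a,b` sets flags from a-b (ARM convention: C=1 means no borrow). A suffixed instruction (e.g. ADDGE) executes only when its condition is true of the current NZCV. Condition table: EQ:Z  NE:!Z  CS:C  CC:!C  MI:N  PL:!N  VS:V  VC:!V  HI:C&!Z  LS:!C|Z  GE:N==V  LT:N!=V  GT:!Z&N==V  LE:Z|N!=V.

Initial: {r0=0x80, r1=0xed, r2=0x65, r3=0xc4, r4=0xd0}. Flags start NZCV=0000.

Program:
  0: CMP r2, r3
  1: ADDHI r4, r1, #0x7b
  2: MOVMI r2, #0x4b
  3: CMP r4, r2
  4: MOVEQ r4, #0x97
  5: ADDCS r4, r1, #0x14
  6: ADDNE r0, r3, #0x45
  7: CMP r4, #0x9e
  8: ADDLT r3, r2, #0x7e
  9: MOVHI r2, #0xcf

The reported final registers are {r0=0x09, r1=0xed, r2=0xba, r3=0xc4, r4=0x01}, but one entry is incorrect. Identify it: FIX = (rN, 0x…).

FIX = (r2, 0x4b)

0: ✓ CMP  NZCV=1001
1: · ADDHI
2: ✓ MOVMI  r2←0x4b
3: ✓ CMP  NZCV=1010
4: · MOVEQ
5: ✓ ADDCS  r4←0x01
6: ✓ ADDNE  r0←0x09
7: ✓ CMP  NZCV=0000
8: · ADDLT
9: · MOVHI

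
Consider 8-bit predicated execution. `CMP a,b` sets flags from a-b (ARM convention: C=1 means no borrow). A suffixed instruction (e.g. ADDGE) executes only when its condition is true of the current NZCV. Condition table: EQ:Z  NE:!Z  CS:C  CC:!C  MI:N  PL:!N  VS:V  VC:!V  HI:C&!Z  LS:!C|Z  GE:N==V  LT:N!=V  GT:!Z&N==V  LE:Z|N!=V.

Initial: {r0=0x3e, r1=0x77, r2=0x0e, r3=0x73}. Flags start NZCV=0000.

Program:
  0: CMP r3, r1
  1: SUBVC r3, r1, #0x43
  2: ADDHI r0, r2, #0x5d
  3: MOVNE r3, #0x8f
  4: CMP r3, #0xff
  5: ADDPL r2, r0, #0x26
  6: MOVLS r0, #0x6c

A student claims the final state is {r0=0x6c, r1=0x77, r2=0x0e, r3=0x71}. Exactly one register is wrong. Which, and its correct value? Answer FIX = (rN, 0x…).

0: ✓ CMP  NZCV=1000
1: ✓ SUBVC  r3←0x34
2: · ADDHI
3: ✓ MOVNE  r3←0x8f
4: ✓ CMP  NZCV=1000
5: · ADDPL
6: ✓ MOVLS  r0←0x6c

FIX = (r3, 0x8f)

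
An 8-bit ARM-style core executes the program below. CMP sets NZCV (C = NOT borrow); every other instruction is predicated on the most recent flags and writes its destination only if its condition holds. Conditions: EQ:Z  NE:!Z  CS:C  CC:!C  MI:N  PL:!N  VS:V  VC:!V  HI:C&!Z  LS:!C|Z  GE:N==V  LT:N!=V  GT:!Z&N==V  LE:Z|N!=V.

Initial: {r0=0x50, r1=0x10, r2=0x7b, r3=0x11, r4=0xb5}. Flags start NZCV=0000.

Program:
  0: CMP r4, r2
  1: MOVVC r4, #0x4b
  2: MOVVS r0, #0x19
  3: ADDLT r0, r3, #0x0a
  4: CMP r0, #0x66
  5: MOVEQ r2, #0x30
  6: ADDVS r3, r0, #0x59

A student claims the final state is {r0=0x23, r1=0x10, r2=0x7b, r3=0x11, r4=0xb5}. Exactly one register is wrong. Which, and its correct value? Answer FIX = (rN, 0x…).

[0] flags=0011 → (cmp)
[1] flags=0011 VC?F → skip
[2] flags=0011 VS?T → r0=0x19
[3] flags=0011 LT?T → r0=0x1b
[4] flags=1000 → (cmp)
[5] flags=1000 EQ?F → skip
[6] flags=1000 VS?F → skip

FIX = (r0, 0x1b)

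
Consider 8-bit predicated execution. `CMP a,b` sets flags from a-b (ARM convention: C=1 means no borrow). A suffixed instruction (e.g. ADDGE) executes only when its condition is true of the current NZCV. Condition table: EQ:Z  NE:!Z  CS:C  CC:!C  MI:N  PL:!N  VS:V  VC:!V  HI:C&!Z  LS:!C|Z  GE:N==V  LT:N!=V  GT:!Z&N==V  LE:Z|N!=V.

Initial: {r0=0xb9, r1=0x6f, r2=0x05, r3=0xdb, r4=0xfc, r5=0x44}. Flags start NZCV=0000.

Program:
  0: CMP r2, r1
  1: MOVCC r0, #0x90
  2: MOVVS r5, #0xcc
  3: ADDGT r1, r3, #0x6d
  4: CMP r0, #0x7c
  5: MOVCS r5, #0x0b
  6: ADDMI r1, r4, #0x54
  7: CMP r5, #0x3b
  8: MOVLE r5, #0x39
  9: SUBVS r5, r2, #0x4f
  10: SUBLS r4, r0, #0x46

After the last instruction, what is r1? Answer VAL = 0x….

[0] flags=1000 → (cmp)
[1] flags=1000 CC?T → r0=0x90
[2] flags=1000 VS?F → skip
[3] flags=1000 GT?F → skip
[4] flags=0011 → (cmp)
[5] flags=0011 CS?T → r5=0x0b
[6] flags=0011 MI?F → skip
[7] flags=1000 → (cmp)
[8] flags=1000 LE?T → r5=0x39
[9] flags=1000 VS?F → skip
[10] flags=1000 LS?T → r4=0x4a

VAL = 0x6f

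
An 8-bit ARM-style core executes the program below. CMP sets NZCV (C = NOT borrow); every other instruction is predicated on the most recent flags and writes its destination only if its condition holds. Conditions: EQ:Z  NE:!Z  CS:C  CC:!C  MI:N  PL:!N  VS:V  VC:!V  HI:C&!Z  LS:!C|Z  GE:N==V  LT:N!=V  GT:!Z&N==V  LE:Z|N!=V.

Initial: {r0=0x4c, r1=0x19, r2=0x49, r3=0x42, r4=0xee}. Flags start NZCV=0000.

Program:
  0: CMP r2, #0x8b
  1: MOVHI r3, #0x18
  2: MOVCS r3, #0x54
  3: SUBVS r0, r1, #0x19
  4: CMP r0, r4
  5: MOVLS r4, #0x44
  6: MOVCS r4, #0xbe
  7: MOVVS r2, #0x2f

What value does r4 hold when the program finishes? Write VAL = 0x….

VAL = 0x44

0: ✓ CMP  NZCV=1001
1: · MOVHI
2: · MOVCS
3: ✓ SUBVS  r0←0x00
4: ✓ CMP  NZCV=0000
5: ✓ MOVLS  r4←0x44
6: · MOVCS
7: · MOVVS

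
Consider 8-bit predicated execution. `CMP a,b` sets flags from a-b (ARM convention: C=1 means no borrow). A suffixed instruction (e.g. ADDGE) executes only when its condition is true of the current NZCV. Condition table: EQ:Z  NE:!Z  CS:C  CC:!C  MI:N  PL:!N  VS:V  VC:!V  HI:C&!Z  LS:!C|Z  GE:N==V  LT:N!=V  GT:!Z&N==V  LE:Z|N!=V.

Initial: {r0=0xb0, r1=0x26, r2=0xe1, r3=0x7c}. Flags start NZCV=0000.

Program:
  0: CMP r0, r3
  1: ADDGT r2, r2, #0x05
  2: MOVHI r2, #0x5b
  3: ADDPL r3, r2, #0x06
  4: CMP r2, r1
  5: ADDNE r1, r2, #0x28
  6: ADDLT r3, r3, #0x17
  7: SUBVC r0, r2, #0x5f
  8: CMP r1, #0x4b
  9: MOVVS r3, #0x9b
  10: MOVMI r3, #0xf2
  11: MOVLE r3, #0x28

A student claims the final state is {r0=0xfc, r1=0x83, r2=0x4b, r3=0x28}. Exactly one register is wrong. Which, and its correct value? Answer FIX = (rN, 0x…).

0: ✓ CMP  NZCV=0011
1: · ADDGT
2: ✓ MOVHI  r2←0x5b
3: ✓ ADDPL  r3←0x61
4: ✓ CMP  NZCV=0010
5: ✓ ADDNE  r1←0x83
6: · ADDLT
7: ✓ SUBVC  r0←0xfc
8: ✓ CMP  NZCV=0011
9: ✓ MOVVS  r3←0x9b
10: · MOVMI
11: ✓ MOVLE  r3←0x28

FIX = (r2, 0x5b)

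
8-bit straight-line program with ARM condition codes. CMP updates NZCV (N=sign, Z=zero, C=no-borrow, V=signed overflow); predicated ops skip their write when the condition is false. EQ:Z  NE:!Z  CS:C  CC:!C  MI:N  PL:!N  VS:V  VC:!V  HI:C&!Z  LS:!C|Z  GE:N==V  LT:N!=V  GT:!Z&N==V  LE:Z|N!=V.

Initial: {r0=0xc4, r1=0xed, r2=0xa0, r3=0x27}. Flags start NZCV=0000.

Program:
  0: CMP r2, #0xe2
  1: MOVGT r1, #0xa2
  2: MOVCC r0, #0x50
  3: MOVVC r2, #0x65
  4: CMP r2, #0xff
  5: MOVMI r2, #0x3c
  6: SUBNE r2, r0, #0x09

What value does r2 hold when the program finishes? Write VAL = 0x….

[0] flags=1000 → (cmp)
[1] flags=1000 GT?F → skip
[2] flags=1000 CC?T → r0=0x50
[3] flags=1000 VC?T → r2=0x65
[4] flags=0000 → (cmp)
[5] flags=0000 MI?F → skip
[6] flags=0000 NE?T → r2=0x47

VAL = 0x47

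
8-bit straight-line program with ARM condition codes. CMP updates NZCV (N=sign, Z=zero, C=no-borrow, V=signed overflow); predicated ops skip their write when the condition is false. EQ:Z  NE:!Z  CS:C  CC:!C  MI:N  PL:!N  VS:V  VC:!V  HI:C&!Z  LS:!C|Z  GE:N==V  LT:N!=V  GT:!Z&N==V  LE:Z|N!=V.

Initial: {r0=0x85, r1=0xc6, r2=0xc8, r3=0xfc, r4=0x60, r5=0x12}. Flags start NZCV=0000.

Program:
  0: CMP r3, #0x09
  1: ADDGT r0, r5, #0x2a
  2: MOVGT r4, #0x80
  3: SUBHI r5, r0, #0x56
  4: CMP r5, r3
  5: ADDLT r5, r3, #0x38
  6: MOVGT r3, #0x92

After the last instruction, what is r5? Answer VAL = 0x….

0: ✓ CMP  NZCV=1010
1: · ADDGT
2: · MOVGT
3: ✓ SUBHI  r5←0x2f
4: ✓ CMP  NZCV=0000
5: · ADDLT
6: ✓ MOVGT  r3←0x92

VAL = 0x2f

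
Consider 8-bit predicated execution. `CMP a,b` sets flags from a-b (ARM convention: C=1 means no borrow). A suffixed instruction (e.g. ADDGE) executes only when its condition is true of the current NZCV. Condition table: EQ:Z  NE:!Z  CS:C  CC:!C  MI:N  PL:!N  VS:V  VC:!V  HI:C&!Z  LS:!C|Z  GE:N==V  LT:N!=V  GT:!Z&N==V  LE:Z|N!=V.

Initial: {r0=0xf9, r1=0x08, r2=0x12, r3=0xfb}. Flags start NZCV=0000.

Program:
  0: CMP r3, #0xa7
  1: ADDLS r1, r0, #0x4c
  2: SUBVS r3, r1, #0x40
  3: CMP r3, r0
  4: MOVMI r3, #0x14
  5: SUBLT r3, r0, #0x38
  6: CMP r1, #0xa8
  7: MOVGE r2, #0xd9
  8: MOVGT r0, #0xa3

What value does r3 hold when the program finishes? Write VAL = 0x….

VAL = 0xfb

0: ✓ CMP  NZCV=0010
1: · ADDLS
2: · SUBVS
3: ✓ CMP  NZCV=0010
4: · MOVMI
5: · SUBLT
6: ✓ CMP  NZCV=0000
7: ✓ MOVGE  r2←0xd9
8: ✓ MOVGT  r0←0xa3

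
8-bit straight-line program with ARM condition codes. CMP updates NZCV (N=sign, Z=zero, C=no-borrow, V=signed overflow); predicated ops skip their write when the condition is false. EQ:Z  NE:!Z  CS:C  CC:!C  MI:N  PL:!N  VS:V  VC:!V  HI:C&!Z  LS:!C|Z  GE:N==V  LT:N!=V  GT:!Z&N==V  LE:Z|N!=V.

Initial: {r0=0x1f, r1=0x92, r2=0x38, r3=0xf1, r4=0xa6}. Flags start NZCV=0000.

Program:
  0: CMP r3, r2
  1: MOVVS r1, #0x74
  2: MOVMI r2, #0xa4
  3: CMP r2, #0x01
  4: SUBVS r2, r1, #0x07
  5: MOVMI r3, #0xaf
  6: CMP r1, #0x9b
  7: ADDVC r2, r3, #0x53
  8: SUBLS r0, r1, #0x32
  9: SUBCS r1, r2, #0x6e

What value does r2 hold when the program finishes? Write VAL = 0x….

VAL = 0x02

0: ✓ CMP  NZCV=1010
1: · MOVVS
2: ✓ MOVMI  r2←0xa4
3: ✓ CMP  NZCV=1010
4: · SUBVS
5: ✓ MOVMI  r3←0xaf
6: ✓ CMP  NZCV=1000
7: ✓ ADDVC  r2←0x02
8: ✓ SUBLS  r0←0x60
9: · SUBCS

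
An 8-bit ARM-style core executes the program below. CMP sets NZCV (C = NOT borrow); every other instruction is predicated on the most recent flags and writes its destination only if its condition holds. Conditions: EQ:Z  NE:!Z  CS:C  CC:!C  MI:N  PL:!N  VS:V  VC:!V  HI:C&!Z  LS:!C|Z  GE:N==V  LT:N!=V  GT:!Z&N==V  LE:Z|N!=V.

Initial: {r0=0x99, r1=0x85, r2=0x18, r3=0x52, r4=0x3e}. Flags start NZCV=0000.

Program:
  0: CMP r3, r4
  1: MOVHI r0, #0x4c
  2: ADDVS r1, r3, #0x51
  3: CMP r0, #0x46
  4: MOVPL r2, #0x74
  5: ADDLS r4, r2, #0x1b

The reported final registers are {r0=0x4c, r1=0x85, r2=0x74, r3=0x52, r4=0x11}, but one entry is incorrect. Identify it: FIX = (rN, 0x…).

0: ✓ CMP  NZCV=0010
1: ✓ MOVHI  r0←0x4c
2: · ADDVS
3: ✓ CMP  NZCV=0010
4: ✓ MOVPL  r2←0x74
5: · ADDLS

FIX = (r4, 0x3e)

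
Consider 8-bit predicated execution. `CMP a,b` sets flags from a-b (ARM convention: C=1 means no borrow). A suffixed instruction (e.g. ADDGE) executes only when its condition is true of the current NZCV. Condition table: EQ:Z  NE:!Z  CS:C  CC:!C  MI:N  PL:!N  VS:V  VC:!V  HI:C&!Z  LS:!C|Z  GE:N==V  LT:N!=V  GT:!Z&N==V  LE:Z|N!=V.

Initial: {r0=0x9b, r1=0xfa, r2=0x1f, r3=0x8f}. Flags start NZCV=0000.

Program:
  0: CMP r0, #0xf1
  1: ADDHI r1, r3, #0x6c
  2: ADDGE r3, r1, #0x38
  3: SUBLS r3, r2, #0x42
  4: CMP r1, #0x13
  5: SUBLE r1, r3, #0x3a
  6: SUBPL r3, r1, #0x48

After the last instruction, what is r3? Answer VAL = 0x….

VAL = 0xdd

[0] flags=1000 → (cmp)
[1] flags=1000 HI?F → skip
[2] flags=1000 GE?F → skip
[3] flags=1000 LS?T → r3=0xdd
[4] flags=1010 → (cmp)
[5] flags=1010 LE?T → r1=0xa3
[6] flags=1010 PL?F → skip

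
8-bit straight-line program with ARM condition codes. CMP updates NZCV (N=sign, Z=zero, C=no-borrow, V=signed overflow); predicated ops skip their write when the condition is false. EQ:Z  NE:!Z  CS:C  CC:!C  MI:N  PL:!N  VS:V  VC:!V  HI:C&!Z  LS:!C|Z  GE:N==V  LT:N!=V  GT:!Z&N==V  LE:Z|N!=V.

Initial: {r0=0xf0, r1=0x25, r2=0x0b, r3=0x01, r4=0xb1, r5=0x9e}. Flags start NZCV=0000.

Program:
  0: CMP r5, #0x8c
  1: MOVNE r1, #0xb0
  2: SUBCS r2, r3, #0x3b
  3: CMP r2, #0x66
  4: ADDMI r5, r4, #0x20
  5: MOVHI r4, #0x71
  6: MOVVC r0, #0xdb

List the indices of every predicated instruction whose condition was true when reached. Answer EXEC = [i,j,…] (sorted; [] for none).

0: ✓ CMP  NZCV=0010
1: ✓ MOVNE  r1←0xb0
2: ✓ SUBCS  r2←0xc6
3: ✓ CMP  NZCV=0011
4: · ADDMI
5: ✓ MOVHI  r4←0x71
6: · MOVVC

EXEC = [1,2,5]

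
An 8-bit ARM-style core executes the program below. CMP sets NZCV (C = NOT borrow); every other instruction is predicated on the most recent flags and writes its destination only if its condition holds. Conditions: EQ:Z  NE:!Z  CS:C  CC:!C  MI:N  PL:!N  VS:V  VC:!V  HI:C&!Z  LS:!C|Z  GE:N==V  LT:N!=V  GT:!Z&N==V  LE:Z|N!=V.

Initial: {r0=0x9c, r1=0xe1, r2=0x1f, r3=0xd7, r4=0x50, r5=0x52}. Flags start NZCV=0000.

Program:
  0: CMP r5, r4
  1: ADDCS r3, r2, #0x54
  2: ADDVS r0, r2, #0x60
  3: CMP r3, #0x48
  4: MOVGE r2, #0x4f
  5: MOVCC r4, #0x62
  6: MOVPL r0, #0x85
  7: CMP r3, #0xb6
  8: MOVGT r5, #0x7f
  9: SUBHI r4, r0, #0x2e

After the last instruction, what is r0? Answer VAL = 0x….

VAL = 0x85

[0] flags=0010 → (cmp)
[1] flags=0010 CS?T → r3=0x73
[2] flags=0010 VS?F → skip
[3] flags=0010 → (cmp)
[4] flags=0010 GE?T → r2=0x4f
[5] flags=0010 CC?F → skip
[6] flags=0010 PL?T → r0=0x85
[7] flags=1001 → (cmp)
[8] flags=1001 GT?T → r5=0x7f
[9] flags=1001 HI?F → skip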